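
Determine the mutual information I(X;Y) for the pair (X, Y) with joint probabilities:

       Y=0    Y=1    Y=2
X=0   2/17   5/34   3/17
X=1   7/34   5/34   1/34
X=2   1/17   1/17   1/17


H(X) = 1.4928, H(Y) = 1.5682, H(X,Y) = 2.9586
I(X;Y) = H(X) + H(Y) - H(X,Y) = 0.1024 bits


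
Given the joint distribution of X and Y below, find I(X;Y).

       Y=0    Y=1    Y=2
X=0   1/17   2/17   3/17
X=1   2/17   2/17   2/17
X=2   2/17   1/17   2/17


H(X) = 1.5799, H(Y) = 1.5657, H(X,Y) = 3.1019
I(X;Y) = H(X) + H(Y) - H(X,Y) = 0.0436 bits


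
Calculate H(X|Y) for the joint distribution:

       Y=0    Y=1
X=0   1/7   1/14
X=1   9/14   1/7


H(X|Y) = Σ_y p(y) H(X|Y=y)
  p(Y=0) = 11/14, H(X|Y=0) = 0.6840
  p(Y=1) = 3/14, H(X|Y=1) = 0.9183
H(X|Y) = 0.7857×0.6840 + 0.2143×0.9183 = 0.7342 bits


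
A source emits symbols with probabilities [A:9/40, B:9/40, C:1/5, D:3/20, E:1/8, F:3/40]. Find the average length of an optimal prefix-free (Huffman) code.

Huffman tree construction:
Combine smallest probabilities repeatedly
Resulting codes:
  A: 01 (length 2)
  B: 10 (length 2)
  C: 111 (length 3)
  D: 110 (length 3)
  E: 001 (length 3)
  F: 000 (length 3)
Average length = Σ p(s) × length(s) = 2.5500 bits


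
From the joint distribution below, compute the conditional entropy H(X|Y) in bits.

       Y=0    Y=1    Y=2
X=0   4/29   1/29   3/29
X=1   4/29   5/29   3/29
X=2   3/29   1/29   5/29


H(X|Y) = Σ_y p(y) H(X|Y=y)
  p(Y=0) = 11/29, H(X|Y=0) = 1.5726
  p(Y=1) = 7/29, H(X|Y=1) = 1.1488
  p(Y=2) = 11/29, H(X|Y=2) = 1.5395
H(X|Y) = 0.3793×1.5726 + 0.2414×1.1488 + 0.3793×1.5395 = 1.4578 bits


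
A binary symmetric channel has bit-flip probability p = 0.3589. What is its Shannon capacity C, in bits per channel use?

For BSC with error probability p:
C = 1 - H(p) where H(p) is binary entropy
H(0.3589) = -0.3589 × log₂(0.3589) - 0.6411 × log₂(0.6411)
H(p) = 0.9418
C = 1 - 0.9418 = 0.0582 bits/use


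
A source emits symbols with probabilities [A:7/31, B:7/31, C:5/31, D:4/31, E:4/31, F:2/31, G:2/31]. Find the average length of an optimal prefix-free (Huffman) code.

Huffman tree construction:
Combine smallest probabilities repeatedly
Resulting codes:
  A: 00 (length 2)
  B: 01 (length 2)
  C: 111 (length 3)
  D: 100 (length 3)
  E: 101 (length 3)
  F: 1100 (length 4)
  G: 1101 (length 4)
Average length = Σ p(s) × length(s) = 2.6774 bits


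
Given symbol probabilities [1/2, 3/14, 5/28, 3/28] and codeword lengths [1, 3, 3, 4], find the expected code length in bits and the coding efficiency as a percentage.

Average length L = Σ p_i × l_i = 2.1071 bits
Entropy H = 1.7653 bits
Efficiency η = H/L × 100% = 83.78%


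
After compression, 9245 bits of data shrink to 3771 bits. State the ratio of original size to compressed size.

Compression ratio = Original / Compressed
= 9245 / 3771 = 2.45:1


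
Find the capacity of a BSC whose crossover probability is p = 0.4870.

For BSC with error probability p:
C = 1 - H(p) where H(p) is binary entropy
H(0.4870) = -0.4870 × log₂(0.4870) - 0.5130 × log₂(0.5130)
H(p) = 0.9995
C = 1 - 0.9995 = 0.0005 bits/use


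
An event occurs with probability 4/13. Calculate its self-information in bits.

Information content I(x) = -log₂(p(x))
I = -log₂(4/13) = -log₂(0.3077)
I = 1.7004 bits


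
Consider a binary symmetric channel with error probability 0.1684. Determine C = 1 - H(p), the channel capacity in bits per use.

For BSC with error probability p:
C = 1 - H(p) where H(p) is binary entropy
H(0.1684) = -0.1684 × log₂(0.1684) - 0.8316 × log₂(0.8316)
H(p) = 0.6540
C = 1 - 0.6540 = 0.3460 bits/use


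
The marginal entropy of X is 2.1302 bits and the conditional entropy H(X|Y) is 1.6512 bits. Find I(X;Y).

I(X;Y) = H(X) - H(X|Y)
I(X;Y) = 2.1302 - 1.6512 = 0.479 bits


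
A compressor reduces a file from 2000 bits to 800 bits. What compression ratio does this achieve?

Compression ratio = Original / Compressed
= 2000 / 800 = 2.50:1


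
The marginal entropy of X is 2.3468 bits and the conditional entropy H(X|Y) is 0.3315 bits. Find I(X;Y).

I(X;Y) = H(X) - H(X|Y)
I(X;Y) = 2.3468 - 0.3315 = 2.0153 bits


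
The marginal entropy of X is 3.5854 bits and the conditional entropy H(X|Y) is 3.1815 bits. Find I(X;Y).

I(X;Y) = H(X) - H(X|Y)
I(X;Y) = 3.5854 - 3.1815 = 0.4039 bits


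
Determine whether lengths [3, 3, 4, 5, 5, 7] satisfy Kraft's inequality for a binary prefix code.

Kraft inequality: Σ 2^(-l_i) ≤ 1 for prefix-free code
Calculating: 2^(-3) + 2^(-3) + 2^(-4) + 2^(-5) + 2^(-5) + 2^(-7)
= 0.125 + 0.125 + 0.0625 + 0.03125 + 0.03125 + 0.0078125
= 0.3828
Since 0.3828 ≤ 1, prefix-free code exists


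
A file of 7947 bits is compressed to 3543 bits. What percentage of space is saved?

Space savings = (1 - Compressed/Original) × 100%
= (1 - 3543/7947) × 100%
= 55.42%


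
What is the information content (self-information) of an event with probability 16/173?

Information content I(x) = -log₂(p(x))
I = -log₂(16/173) = -log₂(0.0925)
I = 3.4346 bits


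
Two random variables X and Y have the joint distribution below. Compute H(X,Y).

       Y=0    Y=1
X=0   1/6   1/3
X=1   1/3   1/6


H(X,Y) = -Σ p(x,y) log₂ p(x,y)
  p(0,0)=1/6: -0.1667 × log₂(0.1667) = 0.4308
  p(0,1)=1/3: -0.3333 × log₂(0.3333) = 0.5283
  p(1,0)=1/3: -0.3333 × log₂(0.3333) = 0.5283
  p(1,1)=1/6: -0.1667 × log₂(0.1667) = 0.4308
H(X,Y) = 1.9183 bits


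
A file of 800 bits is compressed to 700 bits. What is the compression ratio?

Compression ratio = Original / Compressed
= 800 / 700 = 1.14:1


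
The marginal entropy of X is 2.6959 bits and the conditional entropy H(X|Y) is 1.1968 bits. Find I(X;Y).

I(X;Y) = H(X) - H(X|Y)
I(X;Y) = 2.6959 - 1.1968 = 1.4991 bits


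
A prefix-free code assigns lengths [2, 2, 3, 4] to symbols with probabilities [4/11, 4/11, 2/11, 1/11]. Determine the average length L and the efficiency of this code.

Average length L = Σ p_i × l_i = 2.3636 bits
Entropy H = 1.8231 bits
Efficiency η = H/L × 100% = 77.13%


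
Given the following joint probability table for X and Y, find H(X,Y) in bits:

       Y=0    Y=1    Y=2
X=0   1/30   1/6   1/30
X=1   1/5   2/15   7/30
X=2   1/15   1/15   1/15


H(X,Y) = -Σ p(x,y) log₂ p(x,y)
  p(0,0)=1/30: -0.0333 × log₂(0.0333) = 0.1636
  p(0,1)=1/6: -0.1667 × log₂(0.1667) = 0.4308
  p(0,2)=1/30: -0.0333 × log₂(0.0333) = 0.1636
  p(1,0)=1/5: -0.2000 × log₂(0.2000) = 0.4644
  p(1,1)=2/15: -0.1333 × log₂(0.1333) = 0.3876
  p(1,2)=7/30: -0.2333 × log₂(0.2333) = 0.4899
  p(2,0)=1/15: -0.0667 × log₂(0.0667) = 0.2605
  p(2,1)=1/15: -0.0667 × log₂(0.0667) = 0.2605
  p(2,2)=1/15: -0.0667 × log₂(0.0667) = 0.2605
H(X,Y) = 2.8812 bits


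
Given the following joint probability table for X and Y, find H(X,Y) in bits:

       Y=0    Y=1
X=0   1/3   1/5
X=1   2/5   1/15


H(X,Y) = -Σ p(x,y) log₂ p(x,y)
  p(0,0)=1/3: -0.3333 × log₂(0.3333) = 0.5283
  p(0,1)=1/5: -0.2000 × log₂(0.2000) = 0.4644
  p(1,0)=2/5: -0.4000 × log₂(0.4000) = 0.5288
  p(1,1)=1/15: -0.0667 × log₂(0.0667) = 0.2605
H(X,Y) = 1.7819 bits


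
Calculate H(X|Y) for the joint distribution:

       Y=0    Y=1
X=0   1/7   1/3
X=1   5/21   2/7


H(X|Y) = Σ_y p(y) H(X|Y=y)
  p(Y=0) = 8/21, H(X|Y=0) = 0.9544
  p(Y=1) = 13/21, H(X|Y=1) = 0.9957
H(X|Y) = 0.3810×0.9544 + 0.6190×0.9957 = 0.9800 bits


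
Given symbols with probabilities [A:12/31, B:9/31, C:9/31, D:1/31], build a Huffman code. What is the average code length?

Huffman tree construction:
Combine smallest probabilities repeatedly
Resulting codes:
  A: 0 (length 1)
  B: 111 (length 3)
  C: 10 (length 2)
  D: 110 (length 3)
Average length = Σ p(s) × length(s) = 1.9355 bits


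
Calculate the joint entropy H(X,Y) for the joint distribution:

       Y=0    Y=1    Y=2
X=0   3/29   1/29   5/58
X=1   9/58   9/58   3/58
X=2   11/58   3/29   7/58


H(X,Y) = -Σ p(x,y) log₂ p(x,y)
  p(0,0)=3/29: -0.1034 × log₂(0.1034) = 0.3386
  p(0,1)=1/29: -0.0345 × log₂(0.0345) = 0.1675
  p(0,2)=5/58: -0.0862 × log₂(0.0862) = 0.3048
  p(1,0)=9/58: -0.1552 × log₂(0.1552) = 0.4171
  p(1,1)=9/58: -0.1552 × log₂(0.1552) = 0.4171
  p(1,2)=3/58: -0.0517 × log₂(0.0517) = 0.2210
  p(2,0)=11/58: -0.1897 × log₂(0.1897) = 0.4549
  p(2,1)=3/29: -0.1034 × log₂(0.1034) = 0.3386
  p(2,2)=7/58: -0.1207 × log₂(0.1207) = 0.3682
H(X,Y) = 3.0278 bits


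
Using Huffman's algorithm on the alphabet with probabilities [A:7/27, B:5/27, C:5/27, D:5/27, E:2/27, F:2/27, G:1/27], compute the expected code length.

Huffman tree construction:
Combine smallest probabilities repeatedly
Resulting codes:
  A: 10 (length 2)
  B: 110 (length 3)
  C: 111 (length 3)
  D: 00 (length 2)
  E: 0111 (length 4)
  F: 010 (length 3)
  G: 0110 (length 4)
Average length = Σ p(s) × length(s) = 2.6667 bits


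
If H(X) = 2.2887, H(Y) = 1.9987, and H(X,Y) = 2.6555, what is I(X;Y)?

I(X;Y) = H(X) + H(Y) - H(X,Y)
I(X;Y) = 2.2887 + 1.9987 - 2.6555 = 1.6319 bits


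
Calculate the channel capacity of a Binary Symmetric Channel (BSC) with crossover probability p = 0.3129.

For BSC with error probability p:
C = 1 - H(p) where H(p) is binary entropy
H(0.3129) = -0.3129 × log₂(0.3129) - 0.6871 × log₂(0.6871)
H(p) = 0.8965
C = 1 - 0.8965 = 0.1035 bits/use


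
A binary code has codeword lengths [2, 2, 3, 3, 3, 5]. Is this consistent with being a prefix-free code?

Kraft inequality: Σ 2^(-l_i) ≤ 1 for prefix-free code
Calculating: 2^(-2) + 2^(-2) + 2^(-3) + 2^(-3) + 2^(-3) + 2^(-5)
= 0.25 + 0.25 + 0.125 + 0.125 + 0.125 + 0.03125
= 0.9062
Since 0.9062 ≤ 1, prefix-free code exists


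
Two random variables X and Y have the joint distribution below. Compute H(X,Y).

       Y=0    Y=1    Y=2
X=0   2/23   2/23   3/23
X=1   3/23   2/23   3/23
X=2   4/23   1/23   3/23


H(X,Y) = -Σ p(x,y) log₂ p(x,y)
  p(0,0)=2/23: -0.0870 × log₂(0.0870) = 0.3064
  p(0,1)=2/23: -0.0870 × log₂(0.0870) = 0.3064
  p(0,2)=3/23: -0.1304 × log₂(0.1304) = 0.3833
  p(1,0)=3/23: -0.1304 × log₂(0.1304) = 0.3833
  p(1,1)=2/23: -0.0870 × log₂(0.0870) = 0.3064
  p(1,2)=3/23: -0.1304 × log₂(0.1304) = 0.3833
  p(2,0)=4/23: -0.1739 × log₂(0.1739) = 0.4389
  p(2,1)=1/23: -0.0435 × log₂(0.0435) = 0.1967
  p(2,2)=3/23: -0.1304 × log₂(0.1304) = 0.3833
H(X,Y) = 3.0879 bits


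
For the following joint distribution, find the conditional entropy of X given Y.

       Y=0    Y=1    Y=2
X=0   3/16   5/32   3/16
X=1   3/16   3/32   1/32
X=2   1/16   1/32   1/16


H(X|Y) = Σ_y p(y) H(X|Y=y)
  p(Y=0) = 7/16, H(X|Y=0) = 1.4488
  p(Y=1) = 9/32, H(X|Y=1) = 1.3516
  p(Y=2) = 9/32, H(X|Y=2) = 1.2244
H(X|Y) = 0.4375×1.4488 + 0.2812×1.3516 + 0.2812×1.2244 = 1.3584 bits


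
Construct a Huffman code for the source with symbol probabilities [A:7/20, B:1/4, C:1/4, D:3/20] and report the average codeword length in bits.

Huffman tree construction:
Combine smallest probabilities repeatedly
Resulting codes:
  A: 11 (length 2)
  B: 01 (length 2)
  C: 10 (length 2)
  D: 00 (length 2)
Average length = Σ p(s) × length(s) = 2.0000 bits


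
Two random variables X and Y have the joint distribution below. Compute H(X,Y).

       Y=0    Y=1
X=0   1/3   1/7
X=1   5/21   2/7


H(X,Y) = -Σ p(x,y) log₂ p(x,y)
  p(0,0)=1/3: -0.3333 × log₂(0.3333) = 0.5283
  p(0,1)=1/7: -0.1429 × log₂(0.1429) = 0.4011
  p(1,0)=5/21: -0.2381 × log₂(0.2381) = 0.4929
  p(1,1)=2/7: -0.2857 × log₂(0.2857) = 0.5164
H(X,Y) = 1.9387 bits


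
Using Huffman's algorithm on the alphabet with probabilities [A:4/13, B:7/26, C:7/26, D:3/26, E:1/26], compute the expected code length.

Huffman tree construction:
Combine smallest probabilities repeatedly
Resulting codes:
  A: 11 (length 2)
  B: 01 (length 2)
  C: 10 (length 2)
  D: 001 (length 3)
  E: 000 (length 3)
Average length = Σ p(s) × length(s) = 2.1538 bits


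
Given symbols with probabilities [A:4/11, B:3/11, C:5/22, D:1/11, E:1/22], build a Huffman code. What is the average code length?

Huffman tree construction:
Combine smallest probabilities repeatedly
Resulting codes:
  A: 11 (length 2)
  B: 10 (length 2)
  C: 01 (length 2)
  D: 001 (length 3)
  E: 000 (length 3)
Average length = Σ p(s) × length(s) = 2.1364 bits


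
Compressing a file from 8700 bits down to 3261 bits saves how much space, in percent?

Space savings = (1 - Compressed/Original) × 100%
= (1 - 3261/8700) × 100%
= 62.52%


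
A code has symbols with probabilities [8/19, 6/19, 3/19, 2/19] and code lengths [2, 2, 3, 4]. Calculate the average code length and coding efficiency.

Average length L = Σ p_i × l_i = 2.3684 bits
Entropy H = 1.8129 bits
Efficiency η = H/L × 100% = 76.55%


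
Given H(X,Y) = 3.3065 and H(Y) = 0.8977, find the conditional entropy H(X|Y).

Chain rule: H(X,Y) = H(X|Y) + H(Y)
H(X|Y) = H(X,Y) - H(Y) = 3.3065 - 0.8977 = 2.4088 bits


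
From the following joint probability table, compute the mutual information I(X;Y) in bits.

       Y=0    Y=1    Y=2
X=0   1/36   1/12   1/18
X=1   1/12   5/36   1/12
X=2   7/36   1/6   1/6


H(X) = 1.4401, H(Y) = 1.5752, H(X,Y) = 2.9881
I(X;Y) = H(X) + H(Y) - H(X,Y) = 0.0272 bits


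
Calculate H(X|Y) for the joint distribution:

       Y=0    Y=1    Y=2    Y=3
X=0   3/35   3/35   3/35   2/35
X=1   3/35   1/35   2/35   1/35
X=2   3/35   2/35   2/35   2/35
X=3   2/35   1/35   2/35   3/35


H(X|Y) = Σ_y p(y) H(X|Y=y)
  p(Y=0) = 11/35, H(X|Y=0) = 1.9808
  p(Y=1) = 1/5, H(X|Y=1) = 1.8424
  p(Y=2) = 9/35, H(X|Y=2) = 1.9749
  p(Y=3) = 8/35, H(X|Y=3) = 1.9056
H(X|Y) = 0.3143×1.9808 + 0.2000×1.8424 + 0.2571×1.9749 + 0.2286×1.9056 = 1.9344 bits


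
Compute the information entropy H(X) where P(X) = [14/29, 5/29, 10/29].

H(X) = -Σ p(x) log₂ p(x)
  -14/29 × log₂(14/29) = 0.5072
  -5/29 × log₂(5/29) = 0.4373
  -10/29 × log₂(10/29) = 0.5297
H(X) = 1.4741 bits


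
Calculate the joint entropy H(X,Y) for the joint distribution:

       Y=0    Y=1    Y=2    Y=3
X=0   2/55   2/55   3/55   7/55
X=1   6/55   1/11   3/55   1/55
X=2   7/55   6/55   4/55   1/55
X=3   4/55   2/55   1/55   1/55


H(X,Y) = -Σ p(x,y) log₂ p(x,y)
  p(0,0)=2/55: -0.0364 × log₂(0.0364) = 0.1739
  p(0,1)=2/55: -0.0364 × log₂(0.0364) = 0.1739
  p(0,2)=3/55: -0.0545 × log₂(0.0545) = 0.2289
  p(0,3)=7/55: -0.1273 × log₂(0.1273) = 0.3785
  p(1,0)=6/55: -0.1091 × log₂(0.1091) = 0.3487
  p(1,1)=1/11: -0.0909 × log₂(0.0909) = 0.3145
  p(1,2)=3/55: -0.0545 × log₂(0.0545) = 0.2289
  p(1,3)=1/55: -0.0182 × log₂(0.0182) = 0.1051
  p(2,0)=7/55: -0.1273 × log₂(0.1273) = 0.3785
  p(2,1)=6/55: -0.1091 × log₂(0.1091) = 0.3487
  p(2,2)=4/55: -0.0727 × log₂(0.0727) = 0.2750
  p(2,3)=1/55: -0.0182 × log₂(0.0182) = 0.1051
  p(3,0)=4/55: -0.0727 × log₂(0.0727) = 0.2750
  p(3,1)=2/55: -0.0364 × log₂(0.0364) = 0.1739
  p(3,2)=1/55: -0.0182 × log₂(0.0182) = 0.1051
  p(3,3)=1/55: -0.0182 × log₂(0.0182) = 0.1051
H(X,Y) = 3.7188 bits


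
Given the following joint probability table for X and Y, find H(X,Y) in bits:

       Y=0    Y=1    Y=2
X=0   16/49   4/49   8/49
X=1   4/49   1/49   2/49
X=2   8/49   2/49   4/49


H(X,Y) = -Σ p(x,y) log₂ p(x,y)
  p(0,0)=16/49: -0.3265 × log₂(0.3265) = 0.5273
  p(0,1)=4/49: -0.0816 × log₂(0.0816) = 0.2951
  p(0,2)=8/49: -0.1633 × log₂(0.1633) = 0.4269
  p(1,0)=4/49: -0.0816 × log₂(0.0816) = 0.2951
  p(1,1)=1/49: -0.0204 × log₂(0.0204) = 0.1146
  p(1,2)=2/49: -0.0408 × log₂(0.0408) = 0.1884
  p(2,0)=8/49: -0.1633 × log₂(0.1633) = 0.4269
  p(2,1)=2/49: -0.0408 × log₂(0.0408) = 0.1884
  p(2,2)=4/49: -0.0816 × log₂(0.0816) = 0.2951
H(X,Y) = 2.7576 bits


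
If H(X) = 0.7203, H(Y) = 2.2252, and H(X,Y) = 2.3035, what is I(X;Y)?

I(X;Y) = H(X) + H(Y) - H(X,Y)
I(X;Y) = 0.7203 + 2.2252 - 2.3035 = 0.642 bits


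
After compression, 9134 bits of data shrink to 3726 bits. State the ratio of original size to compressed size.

Compression ratio = Original / Compressed
= 9134 / 3726 = 2.45:1


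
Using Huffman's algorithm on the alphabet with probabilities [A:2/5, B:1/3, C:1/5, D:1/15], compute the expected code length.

Huffman tree construction:
Combine smallest probabilities repeatedly
Resulting codes:
  A: 0 (length 1)
  B: 11 (length 2)
  C: 101 (length 3)
  D: 100 (length 3)
Average length = Σ p(s) × length(s) = 1.8667 bits


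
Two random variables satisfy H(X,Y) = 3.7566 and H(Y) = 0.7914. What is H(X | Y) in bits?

Chain rule: H(X,Y) = H(X|Y) + H(Y)
H(X|Y) = H(X,Y) - H(Y) = 3.7566 - 0.7914 = 2.9652 bits


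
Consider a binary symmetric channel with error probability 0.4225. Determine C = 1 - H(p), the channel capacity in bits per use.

For BSC with error probability p:
C = 1 - H(p) where H(p) is binary entropy
H(0.4225) = -0.4225 × log₂(0.4225) - 0.5775 × log₂(0.5775)
H(p) = 0.9826
C = 1 - 0.9826 = 0.0174 bits/use


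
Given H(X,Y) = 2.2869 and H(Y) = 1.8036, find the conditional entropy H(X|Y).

Chain rule: H(X,Y) = H(X|Y) + H(Y)
H(X|Y) = H(X,Y) - H(Y) = 2.2869 - 1.8036 = 0.4833 bits


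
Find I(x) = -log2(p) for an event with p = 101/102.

Information content I(x) = -log₂(p(x))
I = -log₂(101/102) = -log₂(0.9902)
I = 0.0142 bits


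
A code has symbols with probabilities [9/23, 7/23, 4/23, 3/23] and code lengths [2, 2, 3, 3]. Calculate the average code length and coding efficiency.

Average length L = Σ p_i × l_i = 2.3043 bits
Entropy H = 1.8742 bits
Efficiency η = H/L × 100% = 81.33%


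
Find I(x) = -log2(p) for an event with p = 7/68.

Information content I(x) = -log₂(p(x))
I = -log₂(7/68) = -log₂(0.1029)
I = 3.2801 bits


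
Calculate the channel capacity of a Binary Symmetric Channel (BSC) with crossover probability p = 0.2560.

For BSC with error probability p:
C = 1 - H(p) where H(p) is binary entropy
H(0.2560) = -0.2560 × log₂(0.2560) - 0.7440 × log₂(0.7440)
H(p) = 0.8207
C = 1 - 0.8207 = 0.1793 bits/use


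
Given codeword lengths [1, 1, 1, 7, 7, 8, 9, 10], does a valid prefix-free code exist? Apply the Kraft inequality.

Kraft inequality: Σ 2^(-l_i) ≤ 1 for prefix-free code
Calculating: 2^(-1) + 2^(-1) + 2^(-1) + 2^(-7) + 2^(-7) + 2^(-8) + 2^(-9) + 2^(-10)
= 0.5 + 0.5 + 0.5 + 0.0078125 + 0.0078125 + 0.00390625 + 0.001953125 + 0.0009765625
= 1.5225
Since 1.5225 > 1, prefix-free code does not exist


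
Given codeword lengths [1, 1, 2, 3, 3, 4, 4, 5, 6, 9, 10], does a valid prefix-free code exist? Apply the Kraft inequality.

Kraft inequality: Σ 2^(-l_i) ≤ 1 for prefix-free code
Calculating: 2^(-1) + 2^(-1) + 2^(-2) + 2^(-3) + 2^(-3) + 2^(-4) + 2^(-4) + 2^(-5) + 2^(-6) + 2^(-9) + 2^(-10)
= 0.5 + 0.5 + 0.25 + 0.125 + 0.125 + 0.0625 + 0.0625 + 0.03125 + 0.015625 + 0.001953125 + 0.0009765625
= 1.6748
Since 1.6748 > 1, prefix-free code does not exist


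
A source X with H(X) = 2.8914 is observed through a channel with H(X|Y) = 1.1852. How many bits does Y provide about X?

I(X;Y) = H(X) - H(X|Y)
I(X;Y) = 2.8914 - 1.1852 = 1.7062 bits


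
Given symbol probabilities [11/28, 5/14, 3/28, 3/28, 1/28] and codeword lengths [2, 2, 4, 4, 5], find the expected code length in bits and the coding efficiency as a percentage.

Average length L = Σ p_i × l_i = 2.5357 bits
Entropy H = 1.9223 bits
Efficiency η = H/L × 100% = 75.81%


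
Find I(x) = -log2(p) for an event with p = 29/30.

Information content I(x) = -log₂(p(x))
I = -log₂(29/30) = -log₂(0.9667)
I = 0.0489 bits


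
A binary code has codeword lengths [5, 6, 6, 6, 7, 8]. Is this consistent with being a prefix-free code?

Kraft inequality: Σ 2^(-l_i) ≤ 1 for prefix-free code
Calculating: 2^(-5) + 2^(-6) + 2^(-6) + 2^(-6) + 2^(-7) + 2^(-8)
= 0.03125 + 0.015625 + 0.015625 + 0.015625 + 0.0078125 + 0.00390625
= 0.0898
Since 0.0898 ≤ 1, prefix-free code exists


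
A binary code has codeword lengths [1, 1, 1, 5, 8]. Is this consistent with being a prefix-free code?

Kraft inequality: Σ 2^(-l_i) ≤ 1 for prefix-free code
Calculating: 2^(-1) + 2^(-1) + 2^(-1) + 2^(-5) + 2^(-8)
= 0.5 + 0.5 + 0.5 + 0.03125 + 0.00390625
= 1.5352
Since 1.5352 > 1, prefix-free code does not exist


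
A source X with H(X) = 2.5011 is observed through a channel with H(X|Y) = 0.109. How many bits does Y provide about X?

I(X;Y) = H(X) - H(X|Y)
I(X;Y) = 2.5011 - 0.109 = 2.3921 bits


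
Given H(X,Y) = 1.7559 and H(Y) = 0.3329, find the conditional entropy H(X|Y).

Chain rule: H(X,Y) = H(X|Y) + H(Y)
H(X|Y) = H(X,Y) - H(Y) = 1.7559 - 0.3329 = 1.423 bits


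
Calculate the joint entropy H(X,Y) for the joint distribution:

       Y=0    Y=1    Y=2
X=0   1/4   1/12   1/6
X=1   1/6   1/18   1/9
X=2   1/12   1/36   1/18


H(X,Y) = -Σ p(x,y) log₂ p(x,y)
  p(0,0)=1/4: -0.2500 × log₂(0.2500) = 0.5000
  p(0,1)=1/12: -0.0833 × log₂(0.0833) = 0.2987
  p(0,2)=1/6: -0.1667 × log₂(0.1667) = 0.4308
  p(1,0)=1/6: -0.1667 × log₂(0.1667) = 0.4308
  p(1,1)=1/18: -0.0556 × log₂(0.0556) = 0.2317
  p(1,2)=1/9: -0.1111 × log₂(0.1111) = 0.3522
  p(2,0)=1/12: -0.0833 × log₂(0.0833) = 0.2987
  p(2,1)=1/36: -0.0278 × log₂(0.0278) = 0.1436
  p(2,2)=1/18: -0.0556 × log₂(0.0556) = 0.2317
H(X,Y) = 2.9183 bits


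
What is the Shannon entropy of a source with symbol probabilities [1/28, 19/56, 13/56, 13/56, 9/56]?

H(X) = -Σ p(x) log₂ p(x)
  -1/28 × log₂(1/28) = 0.1717
  -19/56 × log₂(19/56) = 0.5291
  -13/56 × log₂(13/56) = 0.4891
  -13/56 × log₂(13/56) = 0.4891
  -9/56 × log₂(9/56) = 0.4239
H(X) = 2.1029 bits


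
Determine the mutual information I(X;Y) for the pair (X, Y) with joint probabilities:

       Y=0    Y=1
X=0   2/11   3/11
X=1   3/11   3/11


H(X) = 0.9940, H(Y) = 0.9940, H(X,Y) = 1.9808
I(X;Y) = H(X) + H(Y) - H(X,Y) = 0.0072 bits


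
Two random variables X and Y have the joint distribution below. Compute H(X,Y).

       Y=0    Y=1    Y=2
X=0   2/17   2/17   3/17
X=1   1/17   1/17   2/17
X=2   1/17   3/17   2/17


H(X,Y) = -Σ p(x,y) log₂ p(x,y)
  p(0,0)=2/17: -0.1176 × log₂(0.1176) = 0.3632
  p(0,1)=2/17: -0.1176 × log₂(0.1176) = 0.3632
  p(0,2)=3/17: -0.1765 × log₂(0.1765) = 0.4416
  p(1,0)=1/17: -0.0588 × log₂(0.0588) = 0.2404
  p(1,1)=1/17: -0.0588 × log₂(0.0588) = 0.2404
  p(1,2)=2/17: -0.1176 × log₂(0.1176) = 0.3632
  p(2,0)=1/17: -0.0588 × log₂(0.0588) = 0.2404
  p(2,1)=3/17: -0.1765 × log₂(0.1765) = 0.4416
  p(2,2)=2/17: -0.1176 × log₂(0.1176) = 0.3632
H(X,Y) = 3.0575 bits


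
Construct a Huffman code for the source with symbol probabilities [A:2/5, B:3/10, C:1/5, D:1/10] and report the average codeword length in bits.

Huffman tree construction:
Combine smallest probabilities repeatedly
Resulting codes:
  A: 0 (length 1)
  B: 10 (length 2)
  C: 111 (length 3)
  D: 110 (length 3)
Average length = Σ p(s) × length(s) = 1.9000 bits


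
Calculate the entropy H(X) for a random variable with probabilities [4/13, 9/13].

H(X) = -Σ p(x) log₂ p(x)
  -4/13 × log₂(4/13) = 0.5232
  -9/13 × log₂(9/13) = 0.3673
H(X) = 0.8905 bits


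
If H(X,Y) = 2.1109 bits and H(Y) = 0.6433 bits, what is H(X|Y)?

Chain rule: H(X,Y) = H(X|Y) + H(Y)
H(X|Y) = H(X,Y) - H(Y) = 2.1109 - 0.6433 = 1.4676 bits


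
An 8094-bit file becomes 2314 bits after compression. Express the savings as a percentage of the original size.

Space savings = (1 - Compressed/Original) × 100%
= (1 - 2314/8094) × 100%
= 71.41%


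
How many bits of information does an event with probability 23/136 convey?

Information content I(x) = -log₂(p(x))
I = -log₂(23/136) = -log₂(0.1691)
I = 2.5639 bits


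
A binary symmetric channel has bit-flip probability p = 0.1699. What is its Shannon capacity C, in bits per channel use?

For BSC with error probability p:
C = 1 - H(p) where H(p) is binary entropy
H(0.1699) = -0.1699 × log₂(0.1699) - 0.8301 × log₂(0.8301)
H(p) = 0.6575
C = 1 - 0.6575 = 0.3425 bits/use


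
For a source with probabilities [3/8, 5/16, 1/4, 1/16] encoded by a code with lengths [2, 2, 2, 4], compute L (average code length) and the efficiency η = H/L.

Average length L = Σ p_i × l_i = 2.1250 bits
Entropy H = 1.8050 bits
Efficiency η = H/L × 100% = 84.94%


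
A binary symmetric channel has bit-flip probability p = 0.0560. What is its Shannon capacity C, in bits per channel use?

For BSC with error probability p:
C = 1 - H(p) where H(p) is binary entropy
H(0.0560) = -0.0560 × log₂(0.0560) - 0.9440 × log₂(0.9440)
H(p) = 0.3114
C = 1 - 0.3114 = 0.6886 bits/use


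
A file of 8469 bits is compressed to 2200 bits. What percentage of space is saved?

Space savings = (1 - Compressed/Original) × 100%
= (1 - 2200/8469) × 100%
= 74.02%


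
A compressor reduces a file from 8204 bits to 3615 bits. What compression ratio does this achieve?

Compression ratio = Original / Compressed
= 8204 / 3615 = 2.27:1


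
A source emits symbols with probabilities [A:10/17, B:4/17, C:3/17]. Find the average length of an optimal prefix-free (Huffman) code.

Huffman tree construction:
Combine smallest probabilities repeatedly
Resulting codes:
  A: 1 (length 1)
  B: 01 (length 2)
  C: 00 (length 2)
Average length = Σ p(s) × length(s) = 1.4118 bits


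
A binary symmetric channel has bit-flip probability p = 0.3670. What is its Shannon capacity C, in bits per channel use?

For BSC with error probability p:
C = 1 - H(p) where H(p) is binary entropy
H(0.3670) = -0.3670 × log₂(0.3670) - 0.6330 × log₂(0.6330)
H(p) = 0.9483
C = 1 - 0.9483 = 0.0517 bits/use


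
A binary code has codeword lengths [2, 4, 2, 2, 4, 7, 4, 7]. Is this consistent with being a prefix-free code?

Kraft inequality: Σ 2^(-l_i) ≤ 1 for prefix-free code
Calculating: 2^(-2) + 2^(-4) + 2^(-2) + 2^(-2) + 2^(-4) + 2^(-7) + 2^(-4) + 2^(-7)
= 0.25 + 0.0625 + 0.25 + 0.25 + 0.0625 + 0.0078125 + 0.0625 + 0.0078125
= 0.9531
Since 0.9531 ≤ 1, prefix-free code exists


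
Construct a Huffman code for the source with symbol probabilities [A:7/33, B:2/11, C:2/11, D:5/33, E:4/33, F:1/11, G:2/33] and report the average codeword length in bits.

Huffman tree construction:
Combine smallest probabilities repeatedly
Resulting codes:
  A: 01 (length 2)
  B: 111 (length 3)
  C: 00 (length 2)
  D: 101 (length 3)
  E: 100 (length 3)
  F: 1101 (length 4)
  G: 1100 (length 4)
Average length = Σ p(s) × length(s) = 2.7576 bits


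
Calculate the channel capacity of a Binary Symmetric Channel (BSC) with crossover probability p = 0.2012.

For BSC with error probability p:
C = 1 - H(p) where H(p) is binary entropy
H(0.2012) = -0.2012 × log₂(0.2012) - 0.7988 × log₂(0.7988)
H(p) = 0.7243
C = 1 - 0.7243 = 0.2757 bits/use


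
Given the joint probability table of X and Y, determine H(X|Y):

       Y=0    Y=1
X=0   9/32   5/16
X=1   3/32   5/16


H(X|Y) = Σ_y p(y) H(X|Y=y)
  p(Y=0) = 3/8, H(X|Y=0) = 0.8113
  p(Y=1) = 5/8, H(X|Y=1) = 1.0000
H(X|Y) = 0.3750×0.8113 + 0.6250×1.0000 = 0.9292 bits


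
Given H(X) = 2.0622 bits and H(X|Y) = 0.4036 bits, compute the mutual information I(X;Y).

I(X;Y) = H(X) - H(X|Y)
I(X;Y) = 2.0622 - 0.4036 = 1.6586 bits


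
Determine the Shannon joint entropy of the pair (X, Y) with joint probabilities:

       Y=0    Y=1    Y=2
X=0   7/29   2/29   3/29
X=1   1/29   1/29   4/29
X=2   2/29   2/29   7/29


H(X,Y) = -Σ p(x,y) log₂ p(x,y)
  p(0,0)=7/29: -0.2414 × log₂(0.2414) = 0.4950
  p(0,1)=2/29: -0.0690 × log₂(0.0690) = 0.2661
  p(0,2)=3/29: -0.1034 × log₂(0.1034) = 0.3386
  p(1,0)=1/29: -0.0345 × log₂(0.0345) = 0.1675
  p(1,1)=1/29: -0.0345 × log₂(0.0345) = 0.1675
  p(1,2)=4/29: -0.1379 × log₂(0.1379) = 0.3942
  p(2,0)=2/29: -0.0690 × log₂(0.0690) = 0.2661
  p(2,1)=2/29: -0.0690 × log₂(0.0690) = 0.2661
  p(2,2)=7/29: -0.2414 × log₂(0.2414) = 0.4950
H(X,Y) = 2.8560 bits


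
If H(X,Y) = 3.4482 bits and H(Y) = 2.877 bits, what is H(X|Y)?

Chain rule: H(X,Y) = H(X|Y) + H(Y)
H(X|Y) = H(X,Y) - H(Y) = 3.4482 - 2.877 = 0.5712 bits


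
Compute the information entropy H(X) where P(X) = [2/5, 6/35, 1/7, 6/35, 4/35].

H(X) = -Σ p(x) log₂ p(x)
  -2/5 × log₂(2/5) = 0.5288
  -6/35 × log₂(6/35) = 0.4362
  -1/7 × log₂(1/7) = 0.4011
  -6/35 × log₂(6/35) = 0.4362
  -4/35 × log₂(4/35) = 0.3576
H(X) = 2.1598 bits


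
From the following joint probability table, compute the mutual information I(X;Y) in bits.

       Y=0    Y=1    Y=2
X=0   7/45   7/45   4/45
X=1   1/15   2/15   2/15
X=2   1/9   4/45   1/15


H(X) = 1.5656, H(Y) = 1.5764, H(X,Y) = 3.1043
I(X;Y) = H(X) + H(Y) - H(X,Y) = 0.0377 bits


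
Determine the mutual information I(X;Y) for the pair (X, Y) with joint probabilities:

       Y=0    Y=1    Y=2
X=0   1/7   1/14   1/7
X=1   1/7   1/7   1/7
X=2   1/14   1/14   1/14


H(X) = 1.5306, H(Y) = 1.5774, H(X,Y) = 3.0931
I(X;Y) = H(X) + H(Y) - H(X,Y) = 0.0150 bits


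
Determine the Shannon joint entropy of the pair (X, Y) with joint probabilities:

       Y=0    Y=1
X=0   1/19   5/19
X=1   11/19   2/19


H(X,Y) = -Σ p(x,y) log₂ p(x,y)
  p(0,0)=1/19: -0.0526 × log₂(0.0526) = 0.2236
  p(0,1)=5/19: -0.2632 × log₂(0.2632) = 0.5068
  p(1,0)=11/19: -0.5789 × log₂(0.5789) = 0.4565
  p(1,1)=2/19: -0.1053 × log₂(0.1053) = 0.3419
H(X,Y) = 1.5288 bits


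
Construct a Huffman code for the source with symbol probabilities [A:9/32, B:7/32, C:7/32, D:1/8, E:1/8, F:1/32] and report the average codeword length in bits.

Huffman tree construction:
Combine smallest probabilities repeatedly
Resulting codes:
  A: 10 (length 2)
  B: 00 (length 2)
  C: 01 (length 2)
  D: 1111 (length 4)
  E: 110 (length 3)
  F: 1110 (length 4)
Average length = Σ p(s) × length(s) = 2.4375 bits


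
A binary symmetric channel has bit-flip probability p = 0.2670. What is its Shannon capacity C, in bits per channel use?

For BSC with error probability p:
C = 1 - H(p) where H(p) is binary entropy
H(0.2670) = -0.2670 × log₂(0.2670) - 0.7330 × log₂(0.7330)
H(p) = 0.8371
C = 1 - 0.8371 = 0.1629 bits/use


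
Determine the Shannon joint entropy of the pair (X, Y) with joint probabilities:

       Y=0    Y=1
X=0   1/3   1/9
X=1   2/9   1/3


H(X,Y) = -Σ p(x,y) log₂ p(x,y)
  p(0,0)=1/3: -0.3333 × log₂(0.3333) = 0.5283
  p(0,1)=1/9: -0.1111 × log₂(0.1111) = 0.3522
  p(1,0)=2/9: -0.2222 × log₂(0.2222) = 0.4822
  p(1,1)=1/3: -0.3333 × log₂(0.3333) = 0.5283
H(X,Y) = 1.8911 bits


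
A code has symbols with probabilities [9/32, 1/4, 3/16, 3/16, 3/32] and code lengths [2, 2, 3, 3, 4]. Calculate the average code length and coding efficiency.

Average length L = Σ p_i × l_i = 2.5625 bits
Entropy H = 2.2405 bits
Efficiency η = H/L × 100% = 87.43%


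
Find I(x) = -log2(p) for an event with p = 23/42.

Information content I(x) = -log₂(p(x))
I = -log₂(23/42) = -log₂(0.5476)
I = 0.8688 bits


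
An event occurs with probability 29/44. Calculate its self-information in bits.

Information content I(x) = -log₂(p(x))
I = -log₂(29/44) = -log₂(0.6591)
I = 0.6015 bits


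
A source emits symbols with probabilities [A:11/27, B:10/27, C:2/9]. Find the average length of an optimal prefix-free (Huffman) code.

Huffman tree construction:
Combine smallest probabilities repeatedly
Resulting codes:
  A: 0 (length 1)
  B: 11 (length 2)
  C: 10 (length 2)
Average length = Σ p(s) × length(s) = 1.5926 bits


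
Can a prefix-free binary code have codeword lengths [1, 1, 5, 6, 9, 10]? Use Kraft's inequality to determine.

Kraft inequality: Σ 2^(-l_i) ≤ 1 for prefix-free code
Calculating: 2^(-1) + 2^(-1) + 2^(-5) + 2^(-6) + 2^(-9) + 2^(-10)
= 0.5 + 0.5 + 0.03125 + 0.015625 + 0.001953125 + 0.0009765625
= 1.0498
Since 1.0498 > 1, prefix-free code does not exist


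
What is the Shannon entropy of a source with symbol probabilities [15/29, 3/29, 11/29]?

H(X) = -Σ p(x) log₂ p(x)
  -15/29 × log₂(15/29) = 0.4919
  -3/29 × log₂(3/29) = 0.3386
  -11/29 × log₂(11/29) = 0.5305
H(X) = 1.3610 bits


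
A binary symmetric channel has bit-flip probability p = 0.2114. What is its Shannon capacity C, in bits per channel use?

For BSC with error probability p:
C = 1 - H(p) where H(p) is binary entropy
H(0.2114) = -0.2114 × log₂(0.2114) - 0.7886 × log₂(0.7886)
H(p) = 0.7442
C = 1 - 0.7442 = 0.2558 bits/use


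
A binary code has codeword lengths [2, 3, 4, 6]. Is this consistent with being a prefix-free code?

Kraft inequality: Σ 2^(-l_i) ≤ 1 for prefix-free code
Calculating: 2^(-2) + 2^(-3) + 2^(-4) + 2^(-6)
= 0.25 + 0.125 + 0.0625 + 0.015625
= 0.4531
Since 0.4531 ≤ 1, prefix-free code exists


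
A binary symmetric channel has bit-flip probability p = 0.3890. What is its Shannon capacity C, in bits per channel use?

For BSC with error probability p:
C = 1 - H(p) where H(p) is binary entropy
H(0.3890) = -0.3890 × log₂(0.3890) - 0.6110 × log₂(0.6110)
H(p) = 0.9642
C = 1 - 0.9642 = 0.0358 bits/use


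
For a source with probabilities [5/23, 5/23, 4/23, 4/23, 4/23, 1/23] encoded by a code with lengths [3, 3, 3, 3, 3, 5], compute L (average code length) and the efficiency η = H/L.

Average length L = Σ p_i × l_i = 3.0870 bits
Entropy H = 2.4705 bits
Efficiency η = H/L × 100% = 80.03%


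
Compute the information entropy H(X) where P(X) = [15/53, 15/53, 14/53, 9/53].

H(X) = -Σ p(x) log₂ p(x)
  -15/53 × log₂(15/53) = 0.5154
  -15/53 × log₂(15/53) = 0.5154
  -14/53 × log₂(14/53) = 0.5073
  -9/53 × log₂(9/53) = 0.4344
H(X) = 1.9725 bits


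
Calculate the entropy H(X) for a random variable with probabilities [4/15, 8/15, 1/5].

H(X) = -Σ p(x) log₂ p(x)
  -4/15 × log₂(4/15) = 0.5085
  -8/15 × log₂(8/15) = 0.4837
  -1/5 × log₂(1/5) = 0.4644
H(X) = 1.4566 bits


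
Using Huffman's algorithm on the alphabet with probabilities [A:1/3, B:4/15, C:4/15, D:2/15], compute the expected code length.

Huffman tree construction:
Combine smallest probabilities repeatedly
Resulting codes:
  A: 11 (length 2)
  B: 01 (length 2)
  C: 10 (length 2)
  D: 00 (length 2)
Average length = Σ p(s) × length(s) = 2.0000 bits


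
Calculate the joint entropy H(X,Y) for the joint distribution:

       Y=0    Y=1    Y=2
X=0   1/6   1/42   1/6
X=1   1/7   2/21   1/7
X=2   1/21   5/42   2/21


H(X,Y) = -Σ p(x,y) log₂ p(x,y)
  p(0,0)=1/6: -0.1667 × log₂(0.1667) = 0.4308
  p(0,1)=1/42: -0.0238 × log₂(0.0238) = 0.1284
  p(0,2)=1/6: -0.1667 × log₂(0.1667) = 0.4308
  p(1,0)=1/7: -0.1429 × log₂(0.1429) = 0.4011
  p(1,1)=2/21: -0.0952 × log₂(0.0952) = 0.3231
  p(1,2)=1/7: -0.1429 × log₂(0.1429) = 0.4011
  p(2,0)=1/21: -0.0476 × log₂(0.0476) = 0.2092
  p(2,1)=5/42: -0.1190 × log₂(0.1190) = 0.3655
  p(2,2)=2/21: -0.0952 × log₂(0.0952) = 0.3231
H(X,Y) = 3.0130 bits


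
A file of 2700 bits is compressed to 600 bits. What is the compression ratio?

Compression ratio = Original / Compressed
= 2700 / 600 = 4.50:1


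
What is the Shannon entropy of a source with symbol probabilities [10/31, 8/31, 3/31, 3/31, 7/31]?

H(X) = -Σ p(x) log₂ p(x)
  -10/31 × log₂(10/31) = 0.5265
  -8/31 × log₂(8/31) = 0.5043
  -3/31 × log₂(3/31) = 0.3261
  -3/31 × log₂(3/31) = 0.3261
  -7/31 × log₂(7/31) = 0.4848
H(X) = 2.1677 bits


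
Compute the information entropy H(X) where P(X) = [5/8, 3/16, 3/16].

H(X) = -Σ p(x) log₂ p(x)
  -5/8 × log₂(5/8) = 0.4238
  -3/16 × log₂(3/16) = 0.4528
  -3/16 × log₂(3/16) = 0.4528
H(X) = 1.3294 bits


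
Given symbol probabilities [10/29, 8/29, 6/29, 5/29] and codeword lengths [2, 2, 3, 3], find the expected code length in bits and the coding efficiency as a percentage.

Average length L = Σ p_i × l_i = 2.3793 bits
Entropy H = 1.9498 bits
Efficiency η = H/L × 100% = 81.95%


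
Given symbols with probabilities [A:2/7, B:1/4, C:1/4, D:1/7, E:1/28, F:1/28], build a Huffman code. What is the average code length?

Huffman tree construction:
Combine smallest probabilities repeatedly
Resulting codes:
  A: 11 (length 2)
  B: 01 (length 2)
  C: 10 (length 2)
  D: 001 (length 3)
  E: 0000 (length 4)
  F: 0001 (length 4)
Average length = Σ p(s) × length(s) = 2.2857 bits


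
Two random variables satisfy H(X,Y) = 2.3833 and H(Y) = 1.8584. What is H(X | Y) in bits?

Chain rule: H(X,Y) = H(X|Y) + H(Y)
H(X|Y) = H(X,Y) - H(Y) = 2.3833 - 1.8584 = 0.5249 bits


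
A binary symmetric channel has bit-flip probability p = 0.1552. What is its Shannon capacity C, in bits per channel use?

For BSC with error probability p:
C = 1 - H(p) where H(p) is binary entropy
H(0.1552) = -0.1552 × log₂(0.1552) - 0.8448 × log₂(0.8448)
H(p) = 0.6227
C = 1 - 0.6227 = 0.3773 bits/use


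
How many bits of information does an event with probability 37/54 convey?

Information content I(x) = -log₂(p(x))
I = -log₂(37/54) = -log₂(0.6852)
I = 0.5454 bits


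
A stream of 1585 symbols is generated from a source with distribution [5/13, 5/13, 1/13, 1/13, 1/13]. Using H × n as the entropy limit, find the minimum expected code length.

Entropy H = 1.9143 bits/symbol
Minimum bits = H × n = 1.9143 × 1585
= 3034.23 bits


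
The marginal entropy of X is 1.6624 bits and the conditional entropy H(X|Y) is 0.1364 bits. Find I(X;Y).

I(X;Y) = H(X) - H(X|Y)
I(X;Y) = 1.6624 - 0.1364 = 1.526 bits


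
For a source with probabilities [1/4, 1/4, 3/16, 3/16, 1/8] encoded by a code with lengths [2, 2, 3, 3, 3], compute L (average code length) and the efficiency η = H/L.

Average length L = Σ p_i × l_i = 2.5000 bits
Entropy H = 2.2806 bits
Efficiency η = H/L × 100% = 91.23%


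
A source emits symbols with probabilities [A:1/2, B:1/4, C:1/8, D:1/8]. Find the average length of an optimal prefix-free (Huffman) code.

Huffman tree construction:
Combine smallest probabilities repeatedly
Resulting codes:
  A: 0 (length 1)
  B: 10 (length 2)
  C: 110 (length 3)
  D: 111 (length 3)
Average length = Σ p(s) × length(s) = 1.7500 bits


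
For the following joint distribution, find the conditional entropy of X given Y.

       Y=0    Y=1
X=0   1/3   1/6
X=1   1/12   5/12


H(X|Y) = Σ_y p(y) H(X|Y=y)
  p(Y=0) = 5/12, H(X|Y=0) = 0.7219
  p(Y=1) = 7/12, H(X|Y=1) = 0.8631
H(X|Y) = 0.4167×0.7219 + 0.5833×0.8631 = 0.8043 bits


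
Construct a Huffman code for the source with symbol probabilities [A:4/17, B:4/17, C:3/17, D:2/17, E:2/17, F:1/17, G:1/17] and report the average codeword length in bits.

Huffman tree construction:
Combine smallest probabilities repeatedly
Resulting codes:
  A: 00 (length 2)
  B: 01 (length 2)
  C: 111 (length 3)
  D: 100 (length 3)
  E: 101 (length 3)
  F: 1100 (length 4)
  G: 1101 (length 4)
Average length = Σ p(s) × length(s) = 2.6471 bits


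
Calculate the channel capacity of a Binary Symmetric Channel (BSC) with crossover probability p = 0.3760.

For BSC with error probability p:
C = 1 - H(p) where H(p) is binary entropy
H(0.3760) = -0.3760 × log₂(0.3760) - 0.6240 × log₂(0.6240)
H(p) = 0.9552
C = 1 - 0.9552 = 0.0448 bits/use


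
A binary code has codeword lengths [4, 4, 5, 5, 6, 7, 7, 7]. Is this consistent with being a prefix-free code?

Kraft inequality: Σ 2^(-l_i) ≤ 1 for prefix-free code
Calculating: 2^(-4) + 2^(-4) + 2^(-5) + 2^(-5) + 2^(-6) + 2^(-7) + 2^(-7) + 2^(-7)
= 0.0625 + 0.0625 + 0.03125 + 0.03125 + 0.015625 + 0.0078125 + 0.0078125 + 0.0078125
= 0.2266
Since 0.2266 ≤ 1, prefix-free code exists


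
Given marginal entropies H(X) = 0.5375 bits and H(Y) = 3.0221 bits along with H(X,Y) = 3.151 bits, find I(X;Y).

I(X;Y) = H(X) + H(Y) - H(X,Y)
I(X;Y) = 0.5375 + 3.0221 - 3.151 = 0.4086 bits


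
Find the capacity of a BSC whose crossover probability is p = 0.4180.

For BSC with error probability p:
C = 1 - H(p) where H(p) is binary entropy
H(0.4180) = -0.4180 × log₂(0.4180) - 0.5820 × log₂(0.5820)
H(p) = 0.9805
C = 1 - 0.9805 = 0.0195 bits/use
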